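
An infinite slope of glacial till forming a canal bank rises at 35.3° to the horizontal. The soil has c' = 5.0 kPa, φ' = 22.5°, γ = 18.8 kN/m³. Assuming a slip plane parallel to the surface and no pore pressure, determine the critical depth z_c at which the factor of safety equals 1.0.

z_c = 1.36 m

Setting FS = 1.00 in FS = [c' + γz cos²β tanφ'] / [γz sinβ cosβ] and solving for z:
z = c' / [γ cosβ (FS·sinβ − cosβ·tanφ')]
  = 5.0 / [18.8·cos35.3°·(1.00·sin35.3° − cos35.3°·tan22.5°)]
  = 5.0 / [18.8·0.8161·(1.00·0.5779 − 0.8161·0.4142)]
  = 5.0 / 3.6794 = 1.359 m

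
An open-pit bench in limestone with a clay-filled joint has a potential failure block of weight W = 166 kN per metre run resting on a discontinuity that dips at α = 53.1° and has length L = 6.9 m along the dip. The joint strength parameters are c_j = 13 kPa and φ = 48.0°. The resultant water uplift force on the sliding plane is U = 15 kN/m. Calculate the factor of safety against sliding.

Resolving the block weight along and normal to the plane and applying the Mohr–Coulomb strength on the joint:
N' = W cosα − U = 166·cos53.1° − 15 = 84.7 kN/m
Driving force T = W sinα = 166·sin53.1° = 132.7 kN/m
Resisting force R = c_j·L + N'·tanφ = 13·6.9 + 84.7·tan48.0° = 89.7 + 94.0 = 183.7 kN/m
FS = R / T = 183.7 / 132.7 = 1.384

FS = 1.38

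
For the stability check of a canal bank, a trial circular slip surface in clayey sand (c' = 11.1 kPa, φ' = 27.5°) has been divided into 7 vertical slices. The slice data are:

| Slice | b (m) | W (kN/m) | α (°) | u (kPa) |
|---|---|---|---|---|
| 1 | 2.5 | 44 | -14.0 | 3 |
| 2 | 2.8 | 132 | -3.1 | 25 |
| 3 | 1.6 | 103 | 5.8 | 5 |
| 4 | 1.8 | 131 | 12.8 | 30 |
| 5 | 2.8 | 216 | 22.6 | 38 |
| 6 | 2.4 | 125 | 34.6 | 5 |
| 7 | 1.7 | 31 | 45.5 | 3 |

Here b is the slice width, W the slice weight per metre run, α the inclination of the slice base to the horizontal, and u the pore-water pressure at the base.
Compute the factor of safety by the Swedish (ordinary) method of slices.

FS = 2.15

Ordinary method of slices: FS = Σ[c'·Δl_i + (W_i cosα_i − u_i·Δl_i)·tanφ'] / Σ W_i sinα_i, with Δl_i = b_i / cosα_i.
Slice 1: Δl = 2.5/cos(-14.0°) = 2.577 m; N'_1 = 44·cos(-14.0°) − 3·2.577 = 35.0; c'Δl = 28.60; W sinα = -10.6
Slice 2: Δl = 2.8/cos(-3.1°) = 2.804 m; N'_2 = 132·cos(-3.1°) − 25·2.804 = 61.7; c'Δl = 31.13; W sinα = -7.1
Slice 3: Δl = 1.6/cos5.8° = 1.608 m; N'_3 = 103·cos5.8° − 5·1.608 = 94.4; c'Δl = 17.85; W sinα = 10.4
Slice 4: Δl = 1.8/cos12.8° = 1.846 m; N'_4 = 131·cos12.8° − 30·1.846 = 72.4; c'Δl = 20.49; W sinα = 29.0
Slice 5: Δl = 2.8/cos22.6° = 3.033 m; N'_5 = 216·cos22.6° − 38·3.033 = 84.2; c'Δl = 33.67; W sinα = 83.0
Slice 6: Δl = 2.4/cos34.6° = 2.916 m; N'_6 = 125·cos34.6° − 5·2.916 = 88.3; c'Δl = 32.36; W sinα = 71.0
Slice 7: Δl = 1.7/cos45.5° = 2.425 m; N'_7 = 31·cos45.5° − 3·2.425 = 14.5; c'Δl = 26.92; W sinα = 22.1
Σc'Δl = 191.0 kN/m; ΣN' = 450.4 kN/m; ΣW sinα = 197.7 kN/m
Resisting = 191.0 + 450.4·tan27.5° = 191.0 + 234.5 = 425.5 kN/m
FS = 425.5 / 197.7 = 2.152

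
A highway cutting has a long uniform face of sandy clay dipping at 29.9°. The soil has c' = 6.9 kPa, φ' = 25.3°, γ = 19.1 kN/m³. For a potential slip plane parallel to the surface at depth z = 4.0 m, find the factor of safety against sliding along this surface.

For an infinite slope with a slip plane parallel to the surface (no pore pressure): FS = [c' + γz cos²β tanφ'] / [γz sinβ cosβ].
γz = 19.1·4.0 = 76.40 kN/m²
Numerator = 6.9 + 76.40·cos²29.9°·tan25.3° = 6.9 + 76.40·0.7515·0.4727 = 34.040 kPa
Denominator = 76.40·sin29.9°·cos29.9° = 76.40·0.4985·0.8669 = 33.015 kPa
FS = 34.040 / 33.015 = 1.031

FS = 1.03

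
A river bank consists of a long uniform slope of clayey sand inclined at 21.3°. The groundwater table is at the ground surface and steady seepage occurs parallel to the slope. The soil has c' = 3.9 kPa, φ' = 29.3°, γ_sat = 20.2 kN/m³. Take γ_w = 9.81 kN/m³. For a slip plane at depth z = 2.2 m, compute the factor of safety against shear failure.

With seepage parallel to the slope and the water table at the surface, the effective normal stress on the slip plane uses the buoyant unit weight γ' = γ_sat − γ_w while the driving shear stress uses γ_sat:
FS = [c' + γ' z cos²β tanφ'] / [γ_sat z sinβ cosβ]
γ' = 20.2 − 9.81 = 10.39 kN/m³
Numerator = 3.9 + 10.39·2.2·cos²21.3°·tan29.3° = 3.9 + 10.39·2.2·0.8680·0.5612 = 15.035 kPa
Denominator = 20.2·2.2·sin21.3°·cos21.3° = 20.2·2.2·0.3633·0.9317 = 15.040 kPa
FS = 15.035 / 15.040 = 1.000

FS = 1.00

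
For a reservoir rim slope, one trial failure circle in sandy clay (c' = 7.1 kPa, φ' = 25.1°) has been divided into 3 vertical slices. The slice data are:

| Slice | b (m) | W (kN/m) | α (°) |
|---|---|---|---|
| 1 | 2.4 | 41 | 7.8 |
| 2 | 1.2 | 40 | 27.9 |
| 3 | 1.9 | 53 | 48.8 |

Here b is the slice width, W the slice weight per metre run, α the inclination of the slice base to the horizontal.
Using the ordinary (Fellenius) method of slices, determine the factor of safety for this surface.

Ordinary method of slices: FS = Σ[c'·Δl_i + (W_i cosα_i)·tanφ'] / Σ W_i sinα_i, with Δl_i = b_i / cosα_i.
Slice 1: Δl = 2.4/cos7.8° = 2.422 m; N'_1 = 41·cos7.8° = 40.6; c'Δl = 17.20; W sinα = 5.6
Slice 2: Δl = 1.2/cos27.9° = 1.358 m; N'_2 = 40·cos27.9° = 35.4; c'Δl = 9.64; W sinα = 18.7
Slice 3: Δl = 1.9/cos48.8° = 2.885 m; N'_3 = 53·cos48.8° = 34.9; c'Δl = 20.48; W sinα = 39.9
Σc'Δl = 47.3 kN/m; ΣN' = 110.9 kN/m; ΣW sinα = 64.2 kN/m
Resisting = 47.3 + 110.9·tan25.1° = 47.3 + 51.9 = 99.3 kN/m
FS = 99.3 / 64.2 = 1.547

FS = 1.55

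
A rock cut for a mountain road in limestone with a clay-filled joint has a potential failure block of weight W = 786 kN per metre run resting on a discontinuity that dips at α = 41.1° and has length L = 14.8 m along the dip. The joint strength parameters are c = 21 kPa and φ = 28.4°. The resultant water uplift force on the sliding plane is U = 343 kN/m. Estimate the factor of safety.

Resolving the block weight along and normal to the plane and applying the Mohr–Coulomb strength on the joint:
N' = W cosα − U = 786·cos41.1° − 343 = 249.3 kN/m
Driving force T = W sinα = 786·sin41.1° = 516.7 kN/m
Resisting force R = c·L + N'·tanφ = 21·14.8 + 249.3·tan28.4° = 310.8 + 134.8 = 445.6 kN/m
FS = R / T = 445.6 / 516.7 = 0.862

FS = 0.86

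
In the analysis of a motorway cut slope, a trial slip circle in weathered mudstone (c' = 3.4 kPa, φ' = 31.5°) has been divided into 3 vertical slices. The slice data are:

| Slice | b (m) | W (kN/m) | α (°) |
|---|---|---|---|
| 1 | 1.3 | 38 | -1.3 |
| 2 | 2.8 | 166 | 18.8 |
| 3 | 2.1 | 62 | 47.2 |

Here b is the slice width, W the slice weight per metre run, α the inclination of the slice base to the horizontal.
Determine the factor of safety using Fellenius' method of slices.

FS = 1.74

Ordinary method of slices: FS = Σ[c'·Δl_i + (W_i cosα_i)·tanφ'] / Σ W_i sinα_i, with Δl_i = b_i / cosα_i.
Slice 1: Δl = 1.3/cos(-1.3°) = 1.300 m; N'_1 = 38·cos(-1.3°) = 38.0; c'Δl = 4.42; W sinα = -0.9
Slice 2: Δl = 2.8/cos18.8° = 2.958 m; N'_2 = 166·cos18.8° = 157.1; c'Δl = 10.06; W sinα = 53.5
Slice 3: Δl = 2.1/cos47.2° = 3.091 m; N'_3 = 62·cos47.2° = 42.1; c'Δl = 10.51; W sinα = 45.5
Σc'Δl = 25.0 kN/m; ΣN' = 237.3 kN/m; ΣW sinα = 98.1 kN/m
Resisting = 25.0 + 237.3·tan31.5° = 25.0 + 145.4 = 170.4 kN/m
FS = 170.4 / 98.1 = 1.736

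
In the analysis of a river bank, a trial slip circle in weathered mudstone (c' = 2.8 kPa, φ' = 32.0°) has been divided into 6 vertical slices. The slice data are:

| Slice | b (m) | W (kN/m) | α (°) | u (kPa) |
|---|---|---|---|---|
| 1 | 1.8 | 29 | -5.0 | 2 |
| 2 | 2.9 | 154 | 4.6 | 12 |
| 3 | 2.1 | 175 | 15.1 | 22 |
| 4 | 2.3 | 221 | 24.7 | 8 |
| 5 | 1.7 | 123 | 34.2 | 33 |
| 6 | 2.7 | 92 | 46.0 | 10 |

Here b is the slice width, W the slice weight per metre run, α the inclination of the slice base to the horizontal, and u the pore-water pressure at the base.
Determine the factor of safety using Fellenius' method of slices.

Ordinary method of slices: FS = Σ[c'·Δl_i + (W_i cosα_i − u_i·Δl_i)·tanφ'] / Σ W_i sinα_i, with Δl_i = b_i / cosα_i.
Slice 1: Δl = 1.8/cos(-5.0°) = 1.807 m; N'_1 = 29·cos(-5.0°) − 2·1.807 = 25.3; c'Δl = 5.06; W sinα = -2.5
Slice 2: Δl = 2.9/cos4.6° = 2.909 m; N'_2 = 154·cos4.6° − 12·2.909 = 118.6; c'Δl = 8.15; W sinα = 12.4
Slice 3: Δl = 2.1/cos15.1° = 2.175 m; N'_3 = 175·cos15.1° − 22·2.175 = 121.1; c'Δl = 6.09; W sinα = 45.6
Slice 4: Δl = 2.3/cos24.7° = 2.532 m; N'_4 = 221·cos24.7° − 8·2.532 = 180.5; c'Δl = 7.09; W sinα = 92.3
Slice 5: Δl = 1.7/cos34.2° = 2.055 m; N'_5 = 123·cos34.2° − 33·2.055 = 33.9; c'Δl = 5.76; W sinα = 69.1
Slice 6: Δl = 2.7/cos46.0° = 3.887 m; N'_6 = 92·cos46.0° − 10·3.887 = 25.0; c'Δl = 10.88; W sinα = 66.2
Σc'Δl = 43.0 kN/m; ΣN' = 504.4 kN/m; ΣW sinα = 283.1 kN/m
Resisting = 43.0 + 504.4·tan32.0° = 43.0 + 315.2 = 358.2 kN/m
FS = 358.2 / 283.1 = 1.266

FS = 1.27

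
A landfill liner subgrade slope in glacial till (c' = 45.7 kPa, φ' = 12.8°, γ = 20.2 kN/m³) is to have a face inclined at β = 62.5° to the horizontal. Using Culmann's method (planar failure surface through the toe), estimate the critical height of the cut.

Culmann's analysis gives the critical failure plane at α_cr = (β + φ')/2 = (62.5 + 12.8)/2 = 37.6°, and the critical height
H_c = (4c'/γ) · sinβ cosφ' / [1 − cos(β − φ')]
    = (4·45.7/20.2) · sin62.5°·cos12.8° / [1 − cos(49.7°)]
    = 9.050 · 0.8870·0.9751 / [1 − 0.6468]
    = 9.050 · 0.8650 / 0.3532
    = 22.16 m

H_c = 22.16 m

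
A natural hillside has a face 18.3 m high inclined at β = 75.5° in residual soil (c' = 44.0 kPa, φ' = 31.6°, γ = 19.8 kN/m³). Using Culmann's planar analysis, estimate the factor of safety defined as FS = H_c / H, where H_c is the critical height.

H_c = (4c'/γ) · sinβ cosφ' / [1 − cos(β − φ')]
    = (4·44.0/19.8) · sin75.5°·cos31.6° / [1 − cos43.9°]
    = 8.889 · 0.8246 / 0.2794 = 26.23 m
FS = H_c / H = 26.23 / 18.3 = 1.433

FS = 1.43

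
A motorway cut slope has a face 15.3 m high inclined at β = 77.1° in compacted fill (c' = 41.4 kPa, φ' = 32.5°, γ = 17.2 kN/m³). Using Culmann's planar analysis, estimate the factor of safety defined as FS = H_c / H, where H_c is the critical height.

H_c = (4c'/γ) · sinβ cosφ' / [1 − cos(β − φ')]
    = (4·41.4/17.2) · sin77.1°·cos32.5° / [1 − cos44.6°]
    = 9.628 · 0.8221 / 0.2880 = 27.49 m
FS = H_c / H = 27.49 / 15.3 = 1.796

FS = 1.80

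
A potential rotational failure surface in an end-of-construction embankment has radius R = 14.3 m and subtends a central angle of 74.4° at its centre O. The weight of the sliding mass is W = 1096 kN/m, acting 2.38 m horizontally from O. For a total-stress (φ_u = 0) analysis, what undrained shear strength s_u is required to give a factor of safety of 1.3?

s_u = 12.8 kPa

FS = s_u·L_a·R / (W·d), so s_u = FS·W·d / (L_a·R).
Arc length L_a = R·θ = 14.3·(74.4°·π/180) = 14.3·1.2985 = 18.57 m
s_u = 1.3·1096·2.38 / (18.57·14.3) = 3391.0 / 265.54 = 12.77 kPa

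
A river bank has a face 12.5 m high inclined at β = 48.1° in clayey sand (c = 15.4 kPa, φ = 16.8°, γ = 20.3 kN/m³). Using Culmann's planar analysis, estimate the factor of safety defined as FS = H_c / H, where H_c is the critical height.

FS = 1.19

H_c = (4c/γ) · sinβ cosφ / [1 − cos(β − φ)]
    = (4·15.4/20.3) · sin48.1°·cos16.8° / [1 − cos31.3°]
    = 3.034 · 0.7125 / 0.1455 = 14.86 m
FS = H_c / H = 14.86 / 12.5 = 1.189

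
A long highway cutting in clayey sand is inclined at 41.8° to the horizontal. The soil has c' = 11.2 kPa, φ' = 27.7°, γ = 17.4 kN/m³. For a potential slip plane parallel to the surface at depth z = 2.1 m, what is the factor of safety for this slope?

For an infinite slope with a slip plane parallel to the surface (no pore pressure): FS = [c' + γz cos²β tanφ'] / [γz sinβ cosβ].
γz = 17.4·2.1 = 36.54 kN/m²
Numerator = 11.2 + 36.54·cos²41.8°·tan27.7° = 11.2 + 36.54·0.5557·0.5250 = 21.861 kPa
Denominator = 36.54·sin41.8°·cos41.8° = 36.54·0.6665·0.7455 = 18.156 kPa
FS = 21.861 / 18.156 = 1.204

FS = 1.20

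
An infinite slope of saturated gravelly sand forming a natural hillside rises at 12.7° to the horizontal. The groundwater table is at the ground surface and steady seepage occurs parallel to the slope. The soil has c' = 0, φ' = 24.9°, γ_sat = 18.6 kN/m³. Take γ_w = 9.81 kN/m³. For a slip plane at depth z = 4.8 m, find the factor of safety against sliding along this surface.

FS = 0.97

With seepage parallel to the slope and the water table at the surface, the effective normal stress on the slip plane uses the buoyant unit weight γ' = γ_sat − γ_w while the driving shear stress uses γ_sat:
FS = [c' + γ' z cos²β tanφ'] / [γ_sat z sinβ cosβ]
(For c' = 0 this reduces to FS = (γ'/γ_sat)·tanφ'/tanβ.)
γ' = 18.6 − 9.81 = 8.79 kN/m³
Numerator = 0.0 + 8.79·4.8·cos²12.7°·tan24.9° = 0.0 + 8.79·4.8·0.9517·0.4642 = 18.638 kPa
Denominator = 18.6·4.8·sin12.7°·cos12.7° = 18.6·4.8·0.2198·0.9755 = 19.148 kPa
FS = 18.638 / 19.148 = 0.973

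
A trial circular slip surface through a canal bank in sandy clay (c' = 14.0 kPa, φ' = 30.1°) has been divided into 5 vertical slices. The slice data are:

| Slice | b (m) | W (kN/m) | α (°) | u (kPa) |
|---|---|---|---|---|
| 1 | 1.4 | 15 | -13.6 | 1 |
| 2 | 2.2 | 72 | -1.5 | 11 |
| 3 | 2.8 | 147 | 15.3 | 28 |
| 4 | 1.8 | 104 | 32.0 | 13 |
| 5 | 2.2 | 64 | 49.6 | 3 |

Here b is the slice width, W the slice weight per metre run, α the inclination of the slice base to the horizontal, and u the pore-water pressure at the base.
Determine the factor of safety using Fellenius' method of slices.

Ordinary method of slices: FS = Σ[c'·Δl_i + (W_i cosα_i − u_i·Δl_i)·tanφ'] / Σ W_i sinα_i, with Δl_i = b_i / cosα_i.
Slice 1: Δl = 1.4/cos(-13.6°) = 1.440 m; N'_1 = 15·cos(-13.6°) − 1·1.440 = 13.1; c'Δl = 20.17; W sinα = -3.5
Slice 2: Δl = 2.2/cos(-1.5°) = 2.201 m; N'_2 = 72·cos(-1.5°) − 11·2.201 = 47.8; c'Δl = 30.81; W sinα = -1.9
Slice 3: Δl = 2.8/cos15.3° = 2.903 m; N'_3 = 147·cos15.3° − 28·2.903 = 60.5; c'Δl = 40.64; W sinα = 38.8
Slice 4: Δl = 1.8/cos32.0° = 2.123 m; N'_4 = 104·cos32.0° − 13·2.123 = 60.6; c'Δl = 29.72; W sinα = 55.1
Slice 5: Δl = 2.2/cos49.6° = 3.394 m; N'_5 = 64·cos49.6° − 3·3.394 = 31.3; c'Δl = 47.52; W sinα = 48.7
Σc'Δl = 168.9 kN/m; ΣN' = 213.3 kN/m; ΣW sinα = 137.2 kN/m
Resisting = 168.9 + 213.3·tan30.1° = 168.9 + 123.7 = 292.5 kN/m
FS = 292.5 / 137.2 = 2.132

FS = 2.13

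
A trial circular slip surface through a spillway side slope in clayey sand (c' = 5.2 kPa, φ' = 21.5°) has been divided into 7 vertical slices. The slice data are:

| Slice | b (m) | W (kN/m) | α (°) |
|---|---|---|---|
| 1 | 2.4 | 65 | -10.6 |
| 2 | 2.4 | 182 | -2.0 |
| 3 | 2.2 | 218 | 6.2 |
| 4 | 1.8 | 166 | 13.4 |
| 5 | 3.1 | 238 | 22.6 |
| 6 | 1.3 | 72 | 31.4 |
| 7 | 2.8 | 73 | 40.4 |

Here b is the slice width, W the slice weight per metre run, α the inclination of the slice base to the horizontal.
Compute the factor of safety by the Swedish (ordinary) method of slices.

FS = 2.13

Ordinary method of slices: FS = Σ[c'·Δl_i + (W_i cosα_i)·tanφ'] / Σ W_i sinα_i, with Δl_i = b_i / cosα_i.
Slice 1: Δl = 2.4/cos(-10.6°) = 2.442 m; N'_1 = 65·cos(-10.6°) = 63.9; c'Δl = 12.70; W sinα = -12.0
Slice 2: Δl = 2.4/cos(-2.0°) = 2.401 m; N'_2 = 182·cos(-2.0°) = 181.9; c'Δl = 12.49; W sinα = -6.4
Slice 3: Δl = 2.2/cos6.2° = 2.213 m; N'_3 = 218·cos6.2° = 216.7; c'Δl = 11.51; W sinα = 23.5
Slice 4: Δl = 1.8/cos13.4° = 1.850 m; N'_4 = 166·cos13.4° = 161.5; c'Δl = 9.62; W sinα = 38.5
Slice 5: Δl = 3.1/cos22.6° = 3.358 m; N'_5 = 238·cos22.6° = 219.7; c'Δl = 17.46; W sinα = 91.5
Slice 6: Δl = 1.3/cos31.4° = 1.523 m; N'_6 = 72·cos31.4° = 61.5; c'Δl = 7.92; W sinα = 37.5
Slice 7: Δl = 2.8/cos40.4° = 3.677 m; N'_7 = 73·cos40.4° = 55.6; c'Δl = 19.12; W sinα = 47.3
Σc'Δl = 90.8 kN/m; ΣN' = 960.8 kN/m; ΣW sinα = 220.0 kN/m
Resisting = 90.8 + 960.8·tan21.5° = 90.8 + 378.5 = 469.3 kN/m
FS = 469.3 / 220.0 = 2.133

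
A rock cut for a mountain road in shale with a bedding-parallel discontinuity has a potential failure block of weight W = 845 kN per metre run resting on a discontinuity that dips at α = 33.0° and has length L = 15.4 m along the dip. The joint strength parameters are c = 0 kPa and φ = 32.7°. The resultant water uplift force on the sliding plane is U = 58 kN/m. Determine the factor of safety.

FS = 0.91

Resolving the block weight along and normal to the plane and applying the Mohr–Coulomb strength on the joint:
N' = W cosα − U = 845·cos33.0° − 58 = 650.7 kN/m
Driving force T = W sinα = 845·sin33.0° = 460.2 kN/m
Resisting force R = c·L + N'·tanφ = 0·15.4 + 650.7·tan32.7° = 0.0 + 417.7 = 417.7 kN/m
FS = R / T = 417.7 / 460.2 = 0.908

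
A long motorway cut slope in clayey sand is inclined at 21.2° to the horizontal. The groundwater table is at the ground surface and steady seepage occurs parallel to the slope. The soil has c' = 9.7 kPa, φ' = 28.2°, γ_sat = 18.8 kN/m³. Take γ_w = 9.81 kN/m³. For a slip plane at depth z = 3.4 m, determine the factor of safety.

With seepage parallel to the slope and the water table at the surface, the effective normal stress on the slip plane uses the buoyant unit weight γ' = γ_sat − γ_w while the driving shear stress uses γ_sat:
FS = [c' + γ' z cos²β tanφ'] / [γ_sat z sinβ cosβ]
γ' = 18.8 − 9.81 = 8.99 kN/m³
Numerator = 9.7 + 8.99·3.4·cos²21.2°·tan28.2° = 9.7 + 8.99·3.4·0.8692·0.5362 = 23.946 kPa
Denominator = 18.8·3.4·sin21.2°·cos21.2° = 18.8·3.4·0.3616·0.9323 = 21.551 kPa
FS = 23.946 / 21.551 = 1.111

FS = 1.11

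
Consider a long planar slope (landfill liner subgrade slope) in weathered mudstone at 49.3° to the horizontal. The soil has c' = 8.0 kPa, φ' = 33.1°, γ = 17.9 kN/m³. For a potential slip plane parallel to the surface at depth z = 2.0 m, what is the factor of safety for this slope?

FS = 1.01

For an infinite slope with a slip plane parallel to the surface (no pore pressure): FS = [c' + γz cos²β tanφ'] / [γz sinβ cosβ].
γz = 17.9·2.0 = 35.80 kN/m²
Numerator = 8.0 + 35.80·cos²49.3°·tan33.1° = 8.0 + 35.80·0.4252·0.6519 = 17.924 kPa
Denominator = 35.80·sin49.3°·cos49.3° = 35.80·0.7581·0.6521 = 17.699 kPa
FS = 17.924 / 17.699 = 1.013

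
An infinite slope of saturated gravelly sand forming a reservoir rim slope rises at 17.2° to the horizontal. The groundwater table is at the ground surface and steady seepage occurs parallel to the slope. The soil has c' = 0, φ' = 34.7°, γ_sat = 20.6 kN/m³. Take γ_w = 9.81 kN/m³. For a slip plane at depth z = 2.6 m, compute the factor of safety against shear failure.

With seepage parallel to the slope and the water table at the surface, the effective normal stress on the slip plane uses the buoyant unit weight γ' = γ_sat − γ_w while the driving shear stress uses γ_sat:
FS = [c' + γ' z cos²β tanφ'] / [γ_sat z sinβ cosβ]
(For c' = 0 this reduces to FS = (γ'/γ_sat)·tanφ'/tanβ.)
γ' = 20.6 − 9.81 = 10.79 kN/m³
Numerator = 0.0 + 10.79·2.6·cos²17.2°·tan34.7° = 0.0 + 10.79·2.6·0.9126·0.6924 = 17.727 kPa
Denominator = 20.6·2.6·sin17.2°·cos17.2° = 20.6·2.6·0.2957·0.9553 = 15.130 kPa
FS = 17.727 / 15.130 = 1.172

FS = 1.17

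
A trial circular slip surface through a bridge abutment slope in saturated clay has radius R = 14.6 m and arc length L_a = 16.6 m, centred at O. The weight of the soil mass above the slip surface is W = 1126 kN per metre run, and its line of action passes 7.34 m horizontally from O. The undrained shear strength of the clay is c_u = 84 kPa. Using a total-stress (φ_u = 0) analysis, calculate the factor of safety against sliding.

FS = 2.46

Taking moments about the centre O, the resisting moment is provided by the undrained shear strength acting along the arc:
M_R = c_u·L_a·R = 84·16.60·14.6 = 20358.2 kN·m/m
M_D = W·d = 1126·7.34 = 8264.8 kN·m/m
FS = M_R / M_D = 20358.2 / 8264.8 = 2.463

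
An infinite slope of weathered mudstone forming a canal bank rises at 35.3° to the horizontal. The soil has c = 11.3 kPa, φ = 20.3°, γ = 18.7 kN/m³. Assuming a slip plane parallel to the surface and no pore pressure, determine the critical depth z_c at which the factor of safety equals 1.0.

z_c = 2.68 m

Setting FS = 1.00 in FS = [c + γz cos²β tanφ] / [γz sinβ cosβ] and solving for z:
z = c / [γ cosβ (FS·sinβ − cosβ·tanφ)]
  = 11.3 / [18.7·cos35.3°·(1.00·sin35.3° − cos35.3°·tan20.3°)]
  = 11.3 / [18.7·0.8161·(1.00·0.5779 − 0.8161·0.3699)]
  = 11.3 / 4.2116 = 2.683 m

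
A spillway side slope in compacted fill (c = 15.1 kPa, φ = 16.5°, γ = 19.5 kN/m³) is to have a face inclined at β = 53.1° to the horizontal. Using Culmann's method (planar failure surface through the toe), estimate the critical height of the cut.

Culmann's analysis gives the critical failure plane at α_cr = (β + φ)/2 = (53.1 + 16.5)/2 = 34.8°, and the critical height
H_c = (4c/γ) · sinβ cosφ / [1 − cos(β − φ)]
    = (4·15.1/19.5) · sin53.1°·cos16.5° / [1 − cos(36.6°)]
    = 3.097 · 0.7997·0.9588 / [1 − 0.8028]
    = 3.097 · 0.7668 / 0.1972
    = 12.04 m

H_c = 12.04 m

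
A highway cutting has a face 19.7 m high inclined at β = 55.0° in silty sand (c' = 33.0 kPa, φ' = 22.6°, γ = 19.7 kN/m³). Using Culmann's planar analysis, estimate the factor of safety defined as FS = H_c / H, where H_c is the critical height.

FS = 1.65

H_c = (4c'/γ) · sinβ cosφ' / [1 − cos(β − φ')]
    = (4·33.0/19.7) · sin55.0°·cos22.6° / [1 − cos32.4°]
    = 6.701 · 0.7562 / 0.1557 = 32.55 m
FS = H_c / H = 32.55 / 19.7 = 1.652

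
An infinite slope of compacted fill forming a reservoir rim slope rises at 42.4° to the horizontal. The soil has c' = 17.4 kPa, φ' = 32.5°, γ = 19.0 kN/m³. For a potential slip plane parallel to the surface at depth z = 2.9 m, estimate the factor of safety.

FS = 1.33

For an infinite slope with a slip plane parallel to the surface (no pore pressure): FS = [c' + γz cos²β tanφ'] / [γz sinβ cosβ].
γz = 19.0·2.9 = 55.10 kN/m²
Numerator = 17.4 + 55.10·cos²42.4°·tan32.5° = 17.4 + 55.10·0.5453·0.6371 = 36.542 kPa
Denominator = 55.10·sin42.4°·cos42.4° = 55.10·0.6743·0.7385 = 27.437 kPa
FS = 36.542 / 27.437 = 1.332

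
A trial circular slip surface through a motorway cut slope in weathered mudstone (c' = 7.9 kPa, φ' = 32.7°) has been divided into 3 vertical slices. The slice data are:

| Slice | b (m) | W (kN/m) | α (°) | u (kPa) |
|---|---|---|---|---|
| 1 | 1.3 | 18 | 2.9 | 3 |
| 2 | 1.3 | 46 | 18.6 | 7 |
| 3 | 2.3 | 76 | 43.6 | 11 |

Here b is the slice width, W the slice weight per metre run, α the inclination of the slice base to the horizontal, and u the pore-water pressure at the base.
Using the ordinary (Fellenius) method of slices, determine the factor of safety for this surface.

Ordinary method of slices: FS = Σ[c'·Δl_i + (W_i cosα_i − u_i·Δl_i)·tanφ'] / Σ W_i sinα_i, with Δl_i = b_i / cosα_i.
Slice 1: Δl = 1.3/cos2.9° = 1.302 m; N'_1 = 18·cos2.9° − 3·1.302 = 14.1; c'Δl = 10.28; W sinα = 0.9
Slice 2: Δl = 1.3/cos18.6° = 1.372 m; N'_2 = 46·cos18.6° − 7·1.372 = 34.0; c'Δl = 10.84; W sinα = 14.7
Slice 3: Δl = 2.3/cos43.6° = 3.176 m; N'_3 = 76·cos43.6° − 11·3.176 = 20.1; c'Δl = 25.09; W sinα = 52.4
Σc'Δl = 46.2 kN/m; ΣN' = 68.2 kN/m; ΣW sinα = 68.0 kN/m
Resisting = 46.2 + 68.2·tan32.7° = 46.2 + 43.8 = 90.0 kN/m
FS = 90.0 / 68.0 = 1.323

FS = 1.32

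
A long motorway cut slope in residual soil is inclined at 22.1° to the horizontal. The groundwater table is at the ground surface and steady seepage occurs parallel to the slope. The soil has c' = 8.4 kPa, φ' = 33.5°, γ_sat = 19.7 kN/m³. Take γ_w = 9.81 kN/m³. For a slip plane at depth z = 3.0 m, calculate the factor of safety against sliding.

FS = 1.23

With seepage parallel to the slope and the water table at the surface, the effective normal stress on the slip plane uses the buoyant unit weight γ' = γ_sat − γ_w while the driving shear stress uses γ_sat:
FS = [c' + γ' z cos²β tanφ'] / [γ_sat z sinβ cosβ]
γ' = 19.7 − 9.81 = 9.89 kN/m³
Numerator = 8.4 + 9.89·3.0·cos²22.1°·tan33.5° = 8.4 + 9.89·3.0·0.8585·0.6619 = 25.258 kPa
Denominator = 19.7·3.0·sin22.1°·cos22.1° = 19.7·3.0·0.3762·0.9265 = 20.601 kPa
FS = 25.258 / 20.601 = 1.226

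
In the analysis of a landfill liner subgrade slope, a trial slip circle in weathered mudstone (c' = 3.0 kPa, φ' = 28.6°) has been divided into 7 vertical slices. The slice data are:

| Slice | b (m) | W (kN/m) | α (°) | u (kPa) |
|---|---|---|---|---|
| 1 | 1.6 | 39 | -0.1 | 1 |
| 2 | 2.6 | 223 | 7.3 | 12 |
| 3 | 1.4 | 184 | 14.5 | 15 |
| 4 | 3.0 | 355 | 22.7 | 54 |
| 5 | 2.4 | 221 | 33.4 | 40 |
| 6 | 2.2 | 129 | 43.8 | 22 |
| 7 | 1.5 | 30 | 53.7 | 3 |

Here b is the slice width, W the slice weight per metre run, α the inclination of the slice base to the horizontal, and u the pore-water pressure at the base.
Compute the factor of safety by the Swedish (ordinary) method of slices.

FS = 0.90

Ordinary method of slices: FS = Σ[c'·Δl_i + (W_i cosα_i − u_i·Δl_i)·tanφ'] / Σ W_i sinα_i, with Δl_i = b_i / cosα_i.
Slice 1: Δl = 1.6/cos(-0.1°) = 1.600 m; N'_1 = 39·cos(-0.1°) − 1·1.600 = 37.4; c'Δl = 4.80; W sinα = -0.1
Slice 2: Δl = 2.6/cos7.3° = 2.621 m; N'_2 = 223·cos7.3° − 12·2.621 = 189.7; c'Δl = 7.86; W sinα = 28.3
Slice 3: Δl = 1.4/cos14.5° = 1.446 m; N'_3 = 184·cos14.5° − 15·1.446 = 156.4; c'Δl = 4.34; W sinα = 46.1
Slice 4: Δl = 3.0/cos22.7° = 3.252 m; N'_4 = 355·cos22.7° − 54·3.252 = 151.9; c'Δl = 9.76; W sinα = 137.0
Slice 5: Δl = 2.4/cos33.4° = 2.875 m; N'_5 = 221·cos33.4° − 40·2.875 = 69.5; c'Δl = 8.62; W sinα = 121.7
Slice 6: Δl = 2.2/cos43.8° = 3.048 m; N'_6 = 129·cos43.8° − 22·3.048 = 26.0; c'Δl = 9.14; W sinα = 89.3
Slice 7: Δl = 1.5/cos53.7° = 2.534 m; N'_7 = 30·cos53.7° − 3·2.534 = 10.2; c'Δl = 7.60; W sinα = 24.2
Σc'Δl = 52.1 kN/m; ΣN' = 641.2 kN/m; ΣW sinα = 446.5 kN/m
Resisting = 52.1 + 641.2·tan28.6° = 52.1 + 349.6 = 401.7 kN/m
FS = 401.7 / 446.5 = 0.900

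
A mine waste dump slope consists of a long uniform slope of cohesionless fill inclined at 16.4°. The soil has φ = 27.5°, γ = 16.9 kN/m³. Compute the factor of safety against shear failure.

For a dry cohesionless infinite slope the factor of safety is FS = tanφ / tanβ.
FS = tan27.5° / tan16.4° = 0.5206 / 0.2943 = 1.769

FS = 1.77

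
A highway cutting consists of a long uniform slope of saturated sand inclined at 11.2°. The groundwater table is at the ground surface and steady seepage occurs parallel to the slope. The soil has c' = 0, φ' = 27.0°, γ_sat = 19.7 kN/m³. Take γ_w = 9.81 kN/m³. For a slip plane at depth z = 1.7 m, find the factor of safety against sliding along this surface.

FS = 1.29

With seepage parallel to the slope and the water table at the surface, the effective normal stress on the slip plane uses the buoyant unit weight γ' = γ_sat − γ_w while the driving shear stress uses γ_sat:
FS = [c' + γ' z cos²β tanφ'] / [γ_sat z sinβ cosβ]
(For c' = 0 this reduces to FS = (γ'/γ_sat)·tanφ'/tanβ.)
γ' = 19.7 − 9.81 = 9.89 kN/m³
Numerator = 0.0 + 9.89·1.7·cos²11.2°·tan27.0° = 0.0 + 9.89·1.7·0.9623·0.5095 = 8.243 kPa
Denominator = 19.7·1.7·sin11.2°·cos11.2° = 19.7·1.7·0.1942·0.9810 = 6.381 kPa
FS = 8.243 / 6.381 = 1.292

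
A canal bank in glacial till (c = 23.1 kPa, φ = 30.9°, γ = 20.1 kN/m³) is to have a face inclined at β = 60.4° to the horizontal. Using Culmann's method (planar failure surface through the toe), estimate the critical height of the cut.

Culmann's analysis gives the critical failure plane at α_cr = (β + φ)/2 = (60.4 + 30.9)/2 = 45.6°, and the critical height
H_c = (4c/γ) · sinβ cosφ / [1 − cos(β − φ)]
    = (4·23.1/20.1) · sin60.4°·cos30.9° / [1 − cos(29.5°)]
    = 4.597 · 0.8695·0.8581 / [1 − 0.8704]
    = 4.597 · 0.7461 / 0.1296
    = 26.46 m

H_c = 26.46 m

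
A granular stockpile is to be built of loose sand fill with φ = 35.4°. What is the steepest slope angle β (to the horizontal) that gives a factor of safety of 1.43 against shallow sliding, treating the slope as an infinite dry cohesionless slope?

For an infinite dry cohesionless slope FS = tanφ/tanβ, so tanβ = tanφ / FS.
tanβ = tan35.4° / 1.43 = 0.7107 / 1.43 = 0.4970
β = arctan(0.4970) = 26.43°

β = 26.4°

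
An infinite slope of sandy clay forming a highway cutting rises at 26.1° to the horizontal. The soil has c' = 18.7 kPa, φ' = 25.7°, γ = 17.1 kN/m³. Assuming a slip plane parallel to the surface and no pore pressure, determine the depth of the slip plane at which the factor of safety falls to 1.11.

z = 21.69 m

Setting FS = 1.11 in FS = [c' + γz cos²β tanφ'] / [γz sinβ cosβ] and solving for z:
z = c' / [γ cosβ (FS·sinβ − cosβ·tanφ')]
  = 18.7 / [17.1·cos26.1°·(1.11·sin26.1° − cos26.1°·tan25.7°)]
  = 18.7 / [17.1·0.8980·(1.11·0.4399 − 0.8980·0.4813)]
  = 18.7 / 0.8621 = 21.691 m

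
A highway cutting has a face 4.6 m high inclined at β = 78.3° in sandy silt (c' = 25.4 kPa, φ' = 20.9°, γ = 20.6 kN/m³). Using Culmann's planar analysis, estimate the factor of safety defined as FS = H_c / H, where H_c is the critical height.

H_c = (4c'/γ) · sinβ cosφ' / [1 − cos(β − φ')]
    = (4·25.4/20.6) · sin78.3°·cos20.9° / [1 − cos57.4°]
    = 4.932 · 0.9148 / 0.4612 = 9.78 m
FS = H_c / H = 9.78 / 4.6 = 2.127

FS = 2.13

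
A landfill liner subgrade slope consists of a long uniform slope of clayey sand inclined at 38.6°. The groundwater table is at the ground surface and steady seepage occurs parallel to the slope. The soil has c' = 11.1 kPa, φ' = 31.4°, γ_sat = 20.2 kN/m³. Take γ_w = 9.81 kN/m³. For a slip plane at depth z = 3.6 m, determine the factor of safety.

FS = 0.71

With seepage parallel to the slope and the water table at the surface, the effective normal stress on the slip plane uses the buoyant unit weight γ' = γ_sat − γ_w while the driving shear stress uses γ_sat:
FS = [c' + γ' z cos²β tanφ'] / [γ_sat z sinβ cosβ]
γ' = 20.2 − 9.81 = 10.39 kN/m³
Numerator = 11.1 + 10.39·3.6·cos²38.6°·tan31.4° = 11.1 + 10.39·3.6·0.6108·0.6104 = 25.045 kPa
Denominator = 20.2·3.6·sin38.6°·cos38.6° = 20.2·3.6·0.6239·0.7815 = 35.456 kPa
FS = 25.045 / 35.456 = 0.706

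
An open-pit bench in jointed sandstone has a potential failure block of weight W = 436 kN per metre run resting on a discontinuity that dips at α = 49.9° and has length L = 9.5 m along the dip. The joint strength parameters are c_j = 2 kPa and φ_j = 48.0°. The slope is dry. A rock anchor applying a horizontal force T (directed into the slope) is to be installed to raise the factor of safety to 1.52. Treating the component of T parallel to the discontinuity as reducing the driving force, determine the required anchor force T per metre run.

T = 96 kN/m

Resolving forces along and normal to the sliding plane, with the horizontal anchor force T adding T·sinα to the effective normal force and T·cosα acting up the plane against the driving force:
FS = [c_jL + (W cosα + T sinα) tanφ_j] / [W sinα − T cosα]
Without the anchor: N' = 280.8 kN/m, driving T_d = 333.5 kN/m, resisting R = 2·9.5 + 280.8·tan48.0° = 330.9 kN/m, FS = 0.99.
Setting FS = 1.52 and solving for T:
1.52·(333.5 − T cos49.9°) = 330.9 + T sin49.9°·tan48.0°
T·(sin49.9°·tan48.0° + 1.52·cos49.9°) = 1.52·333.5 − 330.9
T·(0.7649·1.1106 + 1.52·0.6441) = 506.9 − 330.9 = 176.0
T·1.8286 = 176.0
T = 96.3 kN/m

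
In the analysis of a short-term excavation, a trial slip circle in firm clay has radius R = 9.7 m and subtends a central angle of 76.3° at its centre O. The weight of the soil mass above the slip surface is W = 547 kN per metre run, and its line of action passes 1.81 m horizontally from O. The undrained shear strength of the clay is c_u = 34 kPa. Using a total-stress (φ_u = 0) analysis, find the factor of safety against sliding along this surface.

Taking moments about the centre O, the resisting moment is provided by the undrained shear strength acting along the arc:
Arc length L_a = R·θ = 9.7·(76.3°·π/180) = 9.7·1.3317 = 12.92 m
M_R = c_u·L_a·R = 34·12.92·9.7 = 4260.1 kN·m/m
M_D = W·d = 547·1.81 = 990.1 kN·m/m
FS = M_R / M_D = 4260.1 / 990.1 = 4.303

FS = 4.30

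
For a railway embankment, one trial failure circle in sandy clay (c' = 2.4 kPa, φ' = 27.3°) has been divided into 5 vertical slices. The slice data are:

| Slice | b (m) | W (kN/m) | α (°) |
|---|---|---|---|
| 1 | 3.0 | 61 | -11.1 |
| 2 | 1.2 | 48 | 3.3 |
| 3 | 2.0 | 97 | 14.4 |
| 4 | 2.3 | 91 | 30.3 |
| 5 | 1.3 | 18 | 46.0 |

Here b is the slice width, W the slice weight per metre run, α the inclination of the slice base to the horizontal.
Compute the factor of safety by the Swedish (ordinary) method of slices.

Ordinary method of slices: FS = Σ[c'·Δl_i + (W_i cosα_i)·tanφ'] / Σ W_i sinα_i, with Δl_i = b_i / cosα_i.
Slice 1: Δl = 3.0/cos(-11.1°) = 3.057 m; N'_1 = 61·cos(-11.1°) = 59.9; c'Δl = 7.34; W sinα = -11.7
Slice 2: Δl = 1.2/cos3.3° = 1.202 m; N'_2 = 48·cos3.3° = 47.9; c'Δl = 2.88; W sinα = 2.8
Slice 3: Δl = 2.0/cos14.4° = 2.065 m; N'_3 = 97·cos14.4° = 94.0; c'Δl = 4.96; W sinα = 24.1
Slice 4: Δl = 2.3/cos30.3° = 2.664 m; N'_4 = 91·cos30.3° = 78.6; c'Δl = 6.39; W sinα = 45.9
Slice 5: Δl = 1.3/cos46.0° = 1.871 m; N'_5 = 18·cos46.0° = 12.5; c'Δl = 4.49; W sinα = 12.9
Σc'Δl = 26.1 kN/m; ΣN' = 292.8 kN/m; ΣW sinα = 74.0 kN/m
Resisting = 26.1 + 292.8·tan27.3° = 26.1 + 151.1 = 177.2 kN/m
FS = 177.2 / 74.0 = 2.394

FS = 2.39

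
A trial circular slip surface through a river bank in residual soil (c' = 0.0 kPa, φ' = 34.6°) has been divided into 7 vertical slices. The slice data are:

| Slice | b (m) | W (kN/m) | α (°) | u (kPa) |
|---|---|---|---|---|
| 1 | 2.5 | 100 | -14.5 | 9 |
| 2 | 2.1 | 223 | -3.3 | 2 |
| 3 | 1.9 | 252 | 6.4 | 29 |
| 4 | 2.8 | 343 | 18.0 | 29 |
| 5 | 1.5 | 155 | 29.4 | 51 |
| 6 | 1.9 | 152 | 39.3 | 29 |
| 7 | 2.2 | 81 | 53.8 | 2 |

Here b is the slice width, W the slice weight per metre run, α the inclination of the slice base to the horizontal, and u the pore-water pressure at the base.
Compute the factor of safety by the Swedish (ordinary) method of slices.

Ordinary method of slices: FS = Σ[c'·Δl_i + (W_i cosα_i − u_i·Δl_i)·tanφ'] / Σ W_i sinα_i, with Δl_i = b_i / cosα_i.
Slice 1: Δl = 2.5/cos(-14.5°) = 2.582 m; N'_1 = 100·cos(-14.5°) − 9·2.582 = 73.6; c'Δl = 0.00; W sinα = -25.0
Slice 2: Δl = 2.1/cos(-3.3°) = 2.103 m; N'_2 = 223·cos(-3.3°) − 2·2.103 = 218.4; c'Δl = 0.00; W sinα = -12.8
Slice 3: Δl = 1.9/cos6.4° = 1.912 m; N'_3 = 252·cos6.4° − 29·1.912 = 195.0; c'Δl = 0.00; W sinα = 28.1
Slice 4: Δl = 2.8/cos18.0° = 2.944 m; N'_4 = 343·cos18.0° − 29·2.944 = 240.8; c'Δl = 0.00; W sinα = 106.0
Slice 5: Δl = 1.5/cos29.4° = 1.722 m; N'_5 = 155·cos29.4° − 51·1.722 = 47.2; c'Δl = 0.00; W sinα = 76.1
Slice 6: Δl = 1.9/cos39.3° = 2.455 m; N'_6 = 152·cos39.3° − 29·2.455 = 46.4; c'Δl = 0.00; W sinα = 96.3
Slice 7: Δl = 2.2/cos53.8° = 3.725 m; N'_7 = 81·cos53.8° − 2·3.725 = 40.4; c'Δl = 0.00; W sinα = 65.4
Σc'Δl = 0.0 kN/m; ΣN' = 861.9 kN/m; ΣW sinα = 333.9 kN/m
Resisting = 0.0 + 861.9·tan34.6° = 0.0 + 594.6 = 594.6 kN/m
FS = 594.6 / 333.9 = 1.780

FS = 1.78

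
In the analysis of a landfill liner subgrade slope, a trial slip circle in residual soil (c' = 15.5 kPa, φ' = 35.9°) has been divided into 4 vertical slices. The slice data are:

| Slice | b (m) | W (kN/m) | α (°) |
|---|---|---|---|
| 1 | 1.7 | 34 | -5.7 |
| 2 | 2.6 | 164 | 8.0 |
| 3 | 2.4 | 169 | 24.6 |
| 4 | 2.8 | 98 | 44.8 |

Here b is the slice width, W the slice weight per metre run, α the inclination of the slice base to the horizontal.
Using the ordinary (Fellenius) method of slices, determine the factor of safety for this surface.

FS = 2.98

Ordinary method of slices: FS = Σ[c'·Δl_i + (W_i cosα_i)·tanφ'] / Σ W_i sinα_i, with Δl_i = b_i / cosα_i.
Slice 1: Δl = 1.7/cos(-5.7°) = 1.708 m; N'_1 = 34·cos(-5.7°) = 33.8; c'Δl = 26.48; W sinα = -3.4
Slice 2: Δl = 2.6/cos8.0° = 2.626 m; N'_2 = 164·cos8.0° = 162.4; c'Δl = 40.70; W sinα = 22.8
Slice 3: Δl = 2.4/cos24.6° = 2.640 m; N'_3 = 169·cos24.6° = 153.7; c'Δl = 40.91; W sinα = 70.4
Slice 4: Δl = 2.8/cos44.8° = 3.946 m; N'_4 = 98·cos44.8° = 69.5; c'Δl = 61.16; W sinα = 69.1
Σc'Δl = 169.3 kN/m; ΣN' = 419.4 kN/m; ΣW sinα = 158.9 kN/m
Resisting = 169.3 + 419.4·tan35.9° = 169.3 + 303.6 = 472.9 kN/m
FS = 472.9 / 158.9 = 2.977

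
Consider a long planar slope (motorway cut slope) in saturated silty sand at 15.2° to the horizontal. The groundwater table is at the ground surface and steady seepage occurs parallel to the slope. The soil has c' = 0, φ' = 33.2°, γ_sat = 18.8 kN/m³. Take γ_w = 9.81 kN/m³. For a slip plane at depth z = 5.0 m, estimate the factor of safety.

With seepage parallel to the slope and the water table at the surface, the effective normal stress on the slip plane uses the buoyant unit weight γ' = γ_sat − γ_w while the driving shear stress uses γ_sat:
FS = [c' + γ' z cos²β tanφ'] / [γ_sat z sinβ cosβ]
(For c' = 0 this reduces to FS = (γ'/γ_sat)·tanφ'/tanβ.)
γ' = 18.8 − 9.81 = 8.99 kN/m³
Numerator = 0.0 + 8.99·5.0·cos²15.2°·tan33.2° = 0.0 + 8.99·5.0·0.9313·0.6544 = 27.392 kPa
Denominator = 18.8·5.0·sin15.2°·cos15.2° = 18.8·5.0·0.2622·0.9650 = 23.784 kPa
FS = 27.392 / 23.784 = 1.152

FS = 1.15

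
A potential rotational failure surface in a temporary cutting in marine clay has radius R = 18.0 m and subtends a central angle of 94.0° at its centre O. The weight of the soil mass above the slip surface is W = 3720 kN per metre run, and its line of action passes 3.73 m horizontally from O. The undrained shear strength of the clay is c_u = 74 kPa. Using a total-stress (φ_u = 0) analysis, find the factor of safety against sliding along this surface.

FS = 2.83

Taking moments about the centre O, the resisting moment is provided by the undrained shear strength acting along the arc:
Arc length L_a = R·θ = 18.0·(94.0°·π/180) = 18.0·1.6406 = 29.53 m
M_R = c_u·L_a·R = 74·29.53·18.0 = 39335.3 kN·m/m
M_D = W·d = 3720·3.73 = 13875.6 kN·m/m
FS = M_R / M_D = 39335.3 / 13875.6 = 2.835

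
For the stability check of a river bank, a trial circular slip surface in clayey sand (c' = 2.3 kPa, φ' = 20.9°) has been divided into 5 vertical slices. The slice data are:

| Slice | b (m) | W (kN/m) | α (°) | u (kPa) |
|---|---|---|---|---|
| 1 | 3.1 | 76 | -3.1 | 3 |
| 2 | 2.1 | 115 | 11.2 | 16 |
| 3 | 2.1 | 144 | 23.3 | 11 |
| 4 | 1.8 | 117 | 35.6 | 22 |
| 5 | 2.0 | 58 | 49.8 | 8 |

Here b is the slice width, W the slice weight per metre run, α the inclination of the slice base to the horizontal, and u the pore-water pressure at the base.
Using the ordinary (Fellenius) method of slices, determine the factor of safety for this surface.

FS = 0.79

Ordinary method of slices: FS = Σ[c'·Δl_i + (W_i cosα_i − u_i·Δl_i)·tanφ'] / Σ W_i sinα_i, with Δl_i = b_i / cosα_i.
Slice 1: Δl = 3.1/cos(-3.1°) = 3.105 m; N'_1 = 76·cos(-3.1°) − 3·3.105 = 66.6; c'Δl = 7.14; W sinα = -4.1
Slice 2: Δl = 2.1/cos11.2° = 2.141 m; N'_2 = 115·cos11.2° − 16·2.141 = 78.6; c'Δl = 4.92; W sinα = 22.3
Slice 3: Δl = 2.1/cos23.3° = 2.286 m; N'_3 = 144·cos23.3° − 11·2.286 = 107.1; c'Δl = 5.26; W sinα = 57.0
Slice 4: Δl = 1.8/cos35.6° = 2.214 m; N'_4 = 117·cos35.6° − 22·2.214 = 46.4; c'Δl = 5.09; W sinα = 68.1
Slice 5: Δl = 2.0/cos49.8° = 3.099 m; N'_5 = 58·cos49.8° − 8·3.099 = 12.6; c'Δl = 7.13; W sinα = 44.3
Σc'Δl = 29.5 kN/m; ΣN' = 311.3 kN/m; ΣW sinα = 187.6 kN/m
Resisting = 29.5 + 311.3·tan20.9° = 29.5 + 118.9 = 148.4 kN/m
FS = 148.4 / 187.6 = 0.791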